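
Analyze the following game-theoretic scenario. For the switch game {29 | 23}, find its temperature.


The game is {29 | 23}, a switch {a | b} with numbers a > b.
Cooling {a | b} by t gives {a - t | b + t}, which stops being hot when a - t = b + t, i.e. at t = (a - b)/2. So the temperature of a switch is (a - b)/2.
Temperature = (Left option - Right option) / 2
= (29 - (23)) / 2
= 6 / 2
= 3

3


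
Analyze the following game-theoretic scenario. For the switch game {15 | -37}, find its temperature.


The game is {15 | -37}, a switch {a | b} with numbers a > b.
Cooling {a | b} by t gives {a - t | b + t}, which stops being hot when a - t = b + t, i.e. at t = (a - b)/2. So the temperature of a switch is (a - b)/2.
Temperature = (Left option - Right option) / 2
= (15 - (-37)) / 2
= 52 / 2
= 26

26


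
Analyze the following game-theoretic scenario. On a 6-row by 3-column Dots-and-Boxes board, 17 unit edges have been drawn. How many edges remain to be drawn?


Grid: 6 x 3 boxes, i.e. 7 rows and 4 columns of dots.
Horizontal edges: (rows + 1) * cols = 7 * 3 = 21
Vertical edges: rows * (cols + 1) = 6 * 4 = 24
Total edges: 21 + 24 = 45
Edges drawn: 17
Remaining: 45 - 17 = 28

28


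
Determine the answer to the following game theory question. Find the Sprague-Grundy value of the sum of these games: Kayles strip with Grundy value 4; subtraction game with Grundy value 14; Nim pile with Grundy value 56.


By the Sprague-Grundy theorem, the Grundy value of a sum of games is the XOR of individual Grundy values.
Kayles strip: Grundy value = 4. Running XOR: 0 XOR 4 = 4
subtraction game: Grundy value = 14. Running XOR: 4 XOR 14 = 10
Nim pile: Grundy value = 56. Running XOR: 10 XOR 56 = 50
The combined Grundy value is 50.

50


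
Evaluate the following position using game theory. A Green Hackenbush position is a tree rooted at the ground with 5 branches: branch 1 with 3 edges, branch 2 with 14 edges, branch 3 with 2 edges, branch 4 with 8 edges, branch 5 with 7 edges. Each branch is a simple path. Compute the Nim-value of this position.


The tree has 5 branches from the ground vertex.
In Green Hackenbush, the Nim-value of a simple path of length k is k.
Branch 1: length 3, Nim-value = 3
Branch 2: length 14, Nim-value = 14
Branch 3: length 2, Nim-value = 2
Branch 4: length 8, Nim-value = 8
Branch 5: length 7, Nim-value = 7
Total Nim-value = XOR of all branch values:
0 XOR 3 = 3
3 XOR 14 = 13
13 XOR 2 = 15
15 XOR 8 = 7
7 XOR 7 = 0
Nim-value of the tree = 0

0


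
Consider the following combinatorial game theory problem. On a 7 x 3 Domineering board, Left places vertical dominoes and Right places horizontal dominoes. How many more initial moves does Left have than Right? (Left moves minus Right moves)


Board is 7 x 3 (rows x cols).
Left (vertical) placements: (rows-1) * cols = 6 * 3 = 18
Right (horizontal) placements: rows * (cols-1) = 7 * 2 = 14
Advantage = Left - Right = 18 - 14 = 4

4


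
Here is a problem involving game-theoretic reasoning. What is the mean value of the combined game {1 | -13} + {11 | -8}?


G1 = {1 | -13}, G2 = {11 | -8}
Each is a switch {a | b} with numbers a > b; its mean value is (a + b)/2, and mean value is additive over game sums: m(G1 + G2) = m(G1) + m(G2).
Mean of G1 = (1 + (-13))/2 = -12/2 = -6
Mean of G2 = (11 + (-8))/2 = 3/2 = 3/2
Mean of G1 + G2 = -6 + 3/2 = -9/2

-9/2


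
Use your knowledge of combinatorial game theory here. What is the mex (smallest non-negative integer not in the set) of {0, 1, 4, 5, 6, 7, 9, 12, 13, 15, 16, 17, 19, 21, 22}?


Set = {0, 1, 4, 5, 6, 7, 9, 12, 13, 15, 16, 17, 19, 21, 22}
0 is in the set.
1 is in the set.
2 is NOT in the set. This is the mex.
mex = 2

2


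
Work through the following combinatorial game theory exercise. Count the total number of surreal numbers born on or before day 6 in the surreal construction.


Day 0: {|} = 0 is born. Count = 1.
Day n: the number of surreal numbers born by day n is 2^(n+1) - 1.
By day 0: 2^1 - 1 = 1
By day 1: 2^2 - 1 = 3
By day 2: 2^3 - 1 = 7
By day 3: 2^4 - 1 = 15
By day 4: 2^5 - 1 = 31
By day 5: 2^6 - 1 = 63
By day 6: 2^7 - 1 = 127
By day 6: 127 surreal numbers.

127


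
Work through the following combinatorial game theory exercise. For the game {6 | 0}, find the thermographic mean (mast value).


Game = {6 | 0}, a switch {a | b} with numbers a > b.
Its thermograph has left wall a - t and right wall b + t, which meet at t = (a - b)/2, where both equal (a + b)/2. So the mast (mean value) is at (a + b)/2.
Mean = (6 + (0))/2 = 6/2 = 3

3


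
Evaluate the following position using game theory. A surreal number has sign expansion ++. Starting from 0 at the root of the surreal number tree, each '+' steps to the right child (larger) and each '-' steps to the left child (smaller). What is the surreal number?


Sign expansion: ++
Rule: track bounds (lo, hi), initially (-inf, +inf). On '+', the current value becomes lo and we move to the simplest number in (value, hi): value + 1 if hi = +inf, otherwise the midpoint (value + hi)/2. On '-', the current value becomes hi and we move to value - 1 if lo = -inf, otherwise the midpoint (lo + value)/2.
Start at 0.
Step 1: sign = +, move right. Bounds: (0, +inf). Value = 1
Step 2: sign = +, move right. Bounds: (1, +inf). Value = 2
The surreal number with sign expansion ++ is 2.

2


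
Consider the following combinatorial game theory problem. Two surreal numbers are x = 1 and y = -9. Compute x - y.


x = 1, y = -9
x - y = 1 - -9 = 10

10


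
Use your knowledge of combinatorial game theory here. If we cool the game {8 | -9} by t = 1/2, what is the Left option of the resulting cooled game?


Original game: {8 | -9} (a switch {a | b} with a > b).
Cooling by t (for t below the temperature (a - b)/2 = 17/2) taxes each move by t: {a | b} cooled by t is {a - t | b + t}.
Cooling amount: t = 1/2
Cooled Left option: 8 - 1/2 = 15/2
Cooled Right option: -9 + 1/2 = -17/2
Cooled game: {15/2 | -17/2}
Left option = 15/2

15/2


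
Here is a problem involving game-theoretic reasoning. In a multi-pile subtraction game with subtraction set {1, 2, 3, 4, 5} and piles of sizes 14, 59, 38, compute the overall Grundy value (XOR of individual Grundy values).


Subtraction set: {1, 2, 3, 4, 5}
For this subtraction set, G(n) = n mod 6 (period = max + 1 = 6).
Pile 1 (size 14): G(14) = 14 mod 6 = 2
Pile 2 (size 59): G(59) = 59 mod 6 = 5
Pile 3 (size 38): G(38) = 38 mod 6 = 2
Total Grundy value = XOR of all: 2 XOR 5 XOR 2 = 5

5


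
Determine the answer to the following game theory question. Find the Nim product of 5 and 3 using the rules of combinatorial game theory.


Nim multiplication is bilinear over XOR: (u XOR v) * w = (u*w) XOR (v*w).
So we split each operand into its bit components and XOR the pairwise Nim products.
5 = 1 + 4 (as XOR of powers of 2).
3 = 1 + 2 (as XOR of powers of 2).
Using the standard Nim-product table on single bits:
  2*2 = 3,   2*4 = 8,   2*8 = 12,
  4*4 = 6,   4*8 = 11,  8*8 = 13,
and  1*x = x (identity), k*l = l*k (commutative).
Pairwise Nim products:
  1 * 1 = 1
  1 * 2 = 2
  4 * 1 = 4
  4 * 2 = 8
XOR them: 1 XOR 2 XOR 4 XOR 8 = 15.
Result: 5 * 3 = 15 (in Nim).

15


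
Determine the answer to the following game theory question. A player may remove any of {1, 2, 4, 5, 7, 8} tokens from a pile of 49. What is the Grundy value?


The subtraction set is S = {1, 2, 4, 5, 7, 8}.
G(k) = mex{ G(k - s) : s in S, s <= k }. We compute iteratively: G(0) = 0.
G(1) = mex({0}) = 1
G(2) = mex({0, 1}) = 2
G(3) = mex({1, 2}) = 0
G(4) = mex({0, 2}) = 1
G(5) = mex({0, 1}) = 2
G(6) = mex({1, 2}) = 0
G(7) = mex({0, 2}) = 1
G(8) = mex({0, 1}) = 2
G(9) = mex({1, 2}) = 0
G(10) = mex({0, 2}) = 1
Observe that G(3)..G(10) = 0, 1, 2, 0, 1, 2, 0, 1 repeats G(0)..G(7) = 0, 1, 2, 0, 1, 2, 0, 1.
For k >= max(S) = 8, G(k) is determined by the previous 8 values G(k-8)..G(k-1); a window of 8 consecutive values has recurred shifted by 3, so by induction G(k + 3) = G(k) for all k >= 0: the sequence is periodic from the start with period 3.
One period: G(0..2) = 0, 1, 2.
49 mod 3 = 1, so G(49) = G(1) = 1.

1


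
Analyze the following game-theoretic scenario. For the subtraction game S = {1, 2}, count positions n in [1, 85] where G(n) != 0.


Subtraction set S = {1, 2}, so G(n) = n mod 3.
G(n) = 0 when n is a multiple of 3.
Multiples of 3 in [1, 85]: 28
N-positions (nonzero Grundy) = 85 - 28 = 57

57


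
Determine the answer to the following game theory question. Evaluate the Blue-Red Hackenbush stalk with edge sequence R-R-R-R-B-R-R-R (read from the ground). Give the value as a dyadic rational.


Edges (from ground): R-R-R-R-B-R-R-R
By Berlekamp's sign-expansion rule, a Blue-Red Hackenbush stalk has the value of the surreal number whose sign sequence is the edge sequence with B -> + and R -> -.
Sign sequence: ----+---
Trace the sign expansion in the surreal number tree, starting from 0:
Edge 1: R (sign -) -> bounds (-inf, 0), value = -1
Edge 2: R (sign -) -> bounds (-inf, -1), value = -2
Edge 3: R (sign -) -> bounds (-inf, -2), value = -3
Edge 4: R (sign -) -> bounds (-inf, -3), value = -4
Edge 5: B (sign +) -> bounds (-4, -3), value = -7/2
Edge 6: R (sign -) -> bounds (-4, -7/2), value = -15/4
Edge 7: R (sign -) -> bounds (-4, -15/4), value = -31/8
Edge 8: R (sign -) -> bounds (-4, -31/8), value = -63/16
Game value = -63/16

-63/16


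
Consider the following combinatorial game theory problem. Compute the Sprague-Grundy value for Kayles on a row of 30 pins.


Kayles: a move removes 1 or 2 adjacent pins from a contiguous row.
Removing pins from a row of k leaves two independent rows (a, b) with a + b = k - 1 (one pin) or a + b = k - 2 (two pins); an end removal gives a = 0.
By Sprague-Grundy, G(k) = mex{ G(a) XOR G(b) } over all these splits. G(0) = 0.
G(1): splits (0,0):0^0=0 -> mex({0}) = 1
G(2): splits (0,1):0^1=1 (0,0):0^0=0 -> mex({0, 1}) = 2
G(3): splits (0,2):0^2=2 (1,1):1^1=0 (0,1):0^1=1 -> mex({0, 1, 2}) = 3
G(4): splits (0,3):0^3=3 (1,2):1^2=3 (0,2):0^2=2 (1,1):1^1=0 -> mex({0, 2, 3}) = 1
G(5): splits (0,4):0^1=1 (1,3):1^3=2 (2,2):2^2=0 (0,3):0^3=3 (1,2):1^2=3 -> mex({0, 1, 2, 3}) = 4
G(6) = mex({0, 1, 2, 4}) = 3
G(7) = mex({0, 1, 3, 4, 5}) = 2
G(8) = mex({0, 2, 3, 5, 6}) = 1
G(9) = mex({0, 1, 2, 3, 6, 7}) = 4
G(10) = mex({0, 1, 3, 4, 5, 7}) = 2
G(11) = mex({0, 1, 2, 3, 4, 5}) = 6
G(12) = mex({0, 1, 2, 3, 5, 6, 7}) = 4
G(13) = mex({0, 2, 3, 4, 6, 7}) = 1
G(14) = mex({0, 1, 4, 5, 6, 7}) = 2
G(15) = mex({0, 1, 2, 3, 4, 5, 6}) = 7
G(16) = mex({0, 2, 3, 5, 6, 7}) = 1
G(17) = mex({0, 1, 2, 3, 5, 6, 7}) = 4
G(18) = mex({0, 1, 2, 4, 5, 6}) = 3
G(19) = mex({0, 1, 3, 4, 5, 7}) = 2
G(20) = mex({0, 2, 3, 4, 5, 6, 7}) = 1
G(21) = mex({0, 1, 2, 3, 5, 6, 7}) = 4
G(22) = mex({0, 1, 2, 3, 4, 5, 7}) = 6
G(23) = mex({0, 1, 2, 3, 4, 5, 6}) = 7
G(24) = mex({0, 1, 2, 3, 5, 6, 7}) = 4
G(25) = mex({0, 2, 3, 4, 6, 7}) = 1
G(26) = mex({0, 1, 3, 4, 5, 6, 7}) = 2
G(27) = mex({0, 1, 2, 3, 4, 5, 6, 7}) = 8
G(28) = mex({0, 1, 2, 3, 4, 6, 7, 8}) = 5
G(29) = mex({0, 1, 2, 3, 5, 6, 7, 8, 9}) = 4
G(30) = mex({0, 1, 2, 3, 4, 5, 6, 9, 10}) = 7
Therefore G(30) = 7.

7


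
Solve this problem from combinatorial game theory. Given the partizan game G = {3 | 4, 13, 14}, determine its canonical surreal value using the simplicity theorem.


Left options: {3}, max = 3
Right options: {4, 13, 14}, min = 4
All options are numbers and max(Left) < min(Right), so by the simplicity theorem the value is the simplest (earliest-born) number strictly between 3 and 4.
No integer lies strictly between 3 and 4, so the value is the dyadic rational m/2^k in the interval with the smallest k (then m odd); search k = 1, 2, ...:
Denominator 2: 7/2 lies strictly between 3 and 4 -- found.
The simplest number in the interval is 7/2.
Game value = 7/2

7/2


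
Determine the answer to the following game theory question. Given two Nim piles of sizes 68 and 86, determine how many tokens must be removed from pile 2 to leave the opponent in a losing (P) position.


Piles: 68 and 86
Current XOR: 68 XOR 86 = 18 (non-zero, so this is an N-position).
To make the XOR zero, we need to find a move that balances the piles.
For pile 2 (size 86): target = 86 XOR 18 = 68
We reduce pile 2 from 86 to 68.
Tokens removed: 86 - 68 = 18
Verification: 68 XOR 68 = 0

18


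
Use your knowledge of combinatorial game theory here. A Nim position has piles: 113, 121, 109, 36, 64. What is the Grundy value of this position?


We need the XOR (exclusive or) of all pile sizes.
After XOR-ing pile 1 (size 113): 0 XOR 113 = 113
After XOR-ing pile 2 (size 121): 113 XOR 121 = 8
After XOR-ing pile 3 (size 109): 8 XOR 109 = 101
After XOR-ing pile 4 (size 36): 101 XOR 36 = 65
After XOR-ing pile 5 (size 64): 65 XOR 64 = 1
The Nim-value of this position is 1.

1


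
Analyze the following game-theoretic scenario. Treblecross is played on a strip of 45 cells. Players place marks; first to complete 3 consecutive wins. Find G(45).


Treblecross: place X on empty cells; 3-in-a-row wins.
Playing within two cells of an existing X lets the opponent win at once, so sensible play treats the cells i-2..i+2 around each X as dead. The player left with no safe cell loses, so this is a normal-play take-away game on strips of safe cells.
Placing X at cell i (0-indexed) of a strip of k safe cells leaves independent strips of sizes max(0, i-2) and max(0, k-i-3). Hence G(k) = mex{ G(max(0,i-2)) XOR G(max(0,k-i-3)) : 0 <= i < k }, with G(0) = 0.
G(1): splits (0,0):0^0=0 -> mex({0}) = 1
G(2): splits (0,0):0^0=0 -> mex({0}) = 1
G(3): splits (0,0):0^0=0 -> mex({0}) = 1
G(4): splits (0,1):0^1=1 (0,0):0^0=0 -> mex({0, 1}) = 2
G(5): splits (0,2):0^1=1 (0,1):0^1=1 (0,0):0^0=0 -> mex({0, 1}) = 2
G(6) = mex({1}) = 0
G(7) = mex({0, 1, 2}) = 3
G(8) = mex({0, 1, 2}) = 3
G(9) = mex({0, 2}) = 1
G(10) = mex({0, 2, 3}) = 1
G(11) = mex({0, 3}) = 1
G(12) = mex({1, 3}) = 0
G(13) = mex({0, 1, 2, 3}) = 4
G(14) = mex({0, 1, 2}) = 3
G(15) = mex({0, 1, 2}) = 3
G(16) = mex({0, 1, 2, 4}) = 3
G(17) = mex({0, 1, 3, 4}) = 2
G(18) = mex({0, 1, 3, 4}) = 2
G(19) = mex({0, 1, 3, 5}) = 2
G(20) = mex({0, 1, 2, 3, 5}) = 4
G(21) = mex({0, 1, 2, 3, 5}) = 4
G(22) = mex({1, 2, 6}) = 0
G(23) = mex({0, 1, 2, 3, 4, 6}) = 5
G(24) = mex({0, 1, 2, 3, 4}) = 5
G(25) = mex({0, 1, 3, 4, 7}) = 2
G(26) = mex({0, 1, 3, 4, 5, 7}) = 2
G(27) = mex({0, 1, 3, 5}) = 2
G(28) = mex({0, 1, 2, 5}) = 3
G(29) = mex({0, 1, 2, 4, 5, 6}) = 3
G(30) = mex({1, 2, 4, 6}) = 0
G(31) = mex({0, 1, 2, 3, 4, 6}) = 5
G(32) = mex({1, 2, 3, 4, 7}) = 0
G(33) = mex({0, 3, 7}) = 1
G(34) = mex({0, 2, 3, 5, 7}) = 1
G(35) = mex({0, 2, 3, 5, 6}) = 1
G(36) = mex({0, 1, 2, 5, 6}) = 3
G(37) = mex({0, 1, 2, 4, 5, 6}) = 3
G(38) = mex({0, 1, 2, 4}) = 3
G(39) = mex({0, 1, 2, 3, 4, 7}) = 5
G(40) = mex({0, 1, 2, 3, 4, 5, 7}) = 6
G(41) = mex({0, 1, 2, 3, 5, 7}) = 4
G(42) = mex({0, 1, 2, 3, 5, 6, 7}) = 4
G(43) = mex({0, 2, 3, 5, 6}) = 1
G(44) = mex({1, 2, 3, 4, 5, 6}) = 0
G(45) = mex({0, 1, 2, 3, 4, 6, 7}) = 5
Therefore G(45) = 5.

5


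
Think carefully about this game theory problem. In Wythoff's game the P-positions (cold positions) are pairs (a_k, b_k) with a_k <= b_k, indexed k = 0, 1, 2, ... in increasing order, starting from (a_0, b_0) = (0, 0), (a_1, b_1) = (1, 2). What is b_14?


By Wythoff's theorem, a_k = floor(k * phi) and b_k = floor(k * phi^2) = a_k + k, where phi = (1 + sqrt(5))/2 is the golden ratio.
phi = (1 + sqrt(5))/2 = 1.618034
phi^2 = phi + 1 = 2.618034
k = 14
k * phi^2 = 14 * 2.618034 = 36.652476
b_14 = floor(k * phi^2) = 36 (check: a_14 + k = 22 + 14 = 36)

36


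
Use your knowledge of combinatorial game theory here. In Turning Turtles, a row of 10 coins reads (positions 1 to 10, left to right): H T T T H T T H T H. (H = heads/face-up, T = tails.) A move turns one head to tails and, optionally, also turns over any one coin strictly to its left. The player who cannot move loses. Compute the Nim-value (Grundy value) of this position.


Coins: H T T T H T T H T H
Key fact: a single head at position k behaves exactly like a Nim heap of size k (turning it to T and optionally flipping a coin at j < k corresponds to moving the heap from k to j, or to 0), and heads combine as a disjunctive sum (two heads at the same place would cancel, matching j XOR j = 0). So the Nim-value is the XOR of the 1-indexed positions of the heads.
Face-up positions (1-indexed): [1, 5, 8, 10]
XOR 0 with 1: 0 XOR 1 = 1
XOR 1 with 5: 1 XOR 5 = 4
XOR 4 with 8: 4 XOR 8 = 12
XOR 12 with 10: 12 XOR 10 = 6
Nim-value = 6

6


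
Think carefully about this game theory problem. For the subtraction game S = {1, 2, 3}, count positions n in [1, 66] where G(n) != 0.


Subtraction set S = {1, 2, 3}, so G(n) = n mod 4.
G(n) = 0 when n is a multiple of 4.
Multiples of 4 in [1, 66]: 16
N-positions (nonzero Grundy) = 66 - 16 = 50

50


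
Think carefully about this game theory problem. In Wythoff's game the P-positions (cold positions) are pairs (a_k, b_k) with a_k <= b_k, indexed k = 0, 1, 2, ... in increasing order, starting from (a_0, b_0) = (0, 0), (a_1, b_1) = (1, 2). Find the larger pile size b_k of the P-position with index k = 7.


By Wythoff's theorem, a_k = floor(k * phi) and b_k = floor(k * phi^2) = a_k + k, where phi = (1 + sqrt(5))/2 is the golden ratio.
phi = (1 + sqrt(5))/2 = 1.618034
phi^2 = phi + 1 = 2.618034
k = 7
k * phi^2 = 7 * 2.618034 = 18.326238
b_7 = floor(k * phi^2) = 18 (check: a_7 + k = 11 + 7 = 18)

18


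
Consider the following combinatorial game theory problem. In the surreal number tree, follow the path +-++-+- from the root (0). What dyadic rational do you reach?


Sign expansion: +-++-+-
Rule: track bounds (lo, hi), initially (-inf, +inf). On '+', the current value becomes lo and we move to the simplest number in (value, hi): value + 1 if hi = +inf, otherwise the midpoint (value + hi)/2. On '-', the current value becomes hi and we move to value - 1 if lo = -inf, otherwise the midpoint (lo + value)/2.
Start at 0.
Step 1: sign = +, move right. Bounds: (0, +inf). Value = 1
Step 2: sign = -, move left. Bounds: (0, 1). Value = 1/2
Step 3: sign = +, move right. Bounds: (1/2, 1). Value = 3/4
Step 4: sign = +, move right. Bounds: (3/4, 1). Value = 7/8
Step 5: sign = -, move left. Bounds: (3/4, 7/8). Value = 13/16
Step 6: sign = +, move right. Bounds: (13/16, 7/8). Value = 27/32
Step 7: sign = -, move left. Bounds: (13/16, 27/32). Value = 53/64
The surreal number with sign expansion +-++-+- is 53/64.

53/64


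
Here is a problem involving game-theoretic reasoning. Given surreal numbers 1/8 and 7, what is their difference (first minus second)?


x = 1/8, y = 7
Converting to common denominator: 8
x = 1/8, y = 56/8
x - y = 1/8 - 7 = -55/8

-55/8


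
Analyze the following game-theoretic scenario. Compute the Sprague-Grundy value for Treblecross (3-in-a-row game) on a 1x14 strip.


Treblecross: place X on empty cells; 3-in-a-row wins.
Playing within two cells of an existing X lets the opponent win at once, so sensible play treats the cells i-2..i+2 around each X as dead. The player left with no safe cell loses, so this is a normal-play take-away game on strips of safe cells.
Placing X at cell i (0-indexed) of a strip of k safe cells leaves independent strips of sizes max(0, i-2) and max(0, k-i-3). Hence G(k) = mex{ G(max(0,i-2)) XOR G(max(0,k-i-3)) : 0 <= i < k }, with G(0) = 0.
G(1): splits (0,0):0^0=0 -> mex({0}) = 1
G(2): splits (0,0):0^0=0 -> mex({0}) = 1
G(3): splits (0,0):0^0=0 -> mex({0}) = 1
G(4): splits (0,1):0^1=1 (0,0):0^0=0 -> mex({0, 1}) = 2
G(5): splits (0,2):0^1=1 (0,1):0^1=1 (0,0):0^0=0 -> mex({0, 1}) = 2
G(6) = mex({1}) = 0
G(7) = mex({0, 1, 2}) = 3
G(8) = mex({0, 1, 2}) = 3
G(9) = mex({0, 2}) = 1
G(10) = mex({0, 2, 3}) = 1
G(11) = mex({0, 3}) = 1
G(12) = mex({1, 3}) = 0
G(13) = mex({0, 1, 2, 3}) = 4
G(14) = mex({0, 1, 2}) = 3
Therefore G(14) = 3.

3


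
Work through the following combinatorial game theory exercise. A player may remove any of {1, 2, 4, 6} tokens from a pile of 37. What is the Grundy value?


The subtraction set is S = {1, 2, 4, 6}.
G(k) = mex{ G(k - s) : s in S, s <= k }. We compute iteratively: G(0) = 0.
G(1) = mex({0}) = 1
G(2) = mex({0, 1}) = 2
G(3) = mex({1, 2}) = 0
G(4) = mex({0, 2}) = 1
G(5) = mex({0, 1}) = 2
G(6) = mex({0, 1, 2}) = 3
G(7) = mex({0, 1, 2, 3}) = 4
G(8) = mex({1, 2, 3, 4}) = 0
G(9) = mex({0, 2, 4}) = 1
G(10) = mex({0, 1, 3}) = 2
G(11) = mex({1, 2, 4}) = 0
G(12) = mex({0, 2, 3}) = 1
G(13) = mex({0, 1, 4}) = 2
Observe that G(8)..G(13) = 0, 1, 2, 0, 1, 2 repeats G(0)..G(5) = 0, 1, 2, 0, 1, 2.
For k >= max(S) = 6, G(k) is determined by the previous 6 values G(k-6)..G(k-1); a window of 6 consecutive values has recurred shifted by 8, so by induction G(k + 8) = G(k) for all k >= 0: the sequence is periodic from the start with period 8.
One period: G(0..7) = 0, 1, 2, 0, 1, 2, 3, 4.
37 mod 8 = 5, so G(37) = G(5) = 2.

2


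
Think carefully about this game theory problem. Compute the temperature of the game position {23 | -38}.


The game is {23 | -38}, a switch {a | b} with numbers a > b.
Cooling {a | b} by t gives {a - t | b + t}, which stops being hot when a - t = b + t, i.e. at t = (a - b)/2. So the temperature of a switch is (a - b)/2.
Temperature = (Left option - Right option) / 2
= (23 - (-38)) / 2
= 61 / 2
= 61/2

61/2


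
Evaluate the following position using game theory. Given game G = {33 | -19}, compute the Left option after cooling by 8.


Original game: {33 | -19} (a switch {a | b} with a > b).
Cooling by t (for t below the temperature (a - b)/2 = 26) taxes each move by t: {a | b} cooled by t is {a - t | b + t}.
Cooling amount: t = 8
Cooled Left option: 33 - 8 = 25
Cooled Right option: -19 + 8 = -11
Cooled game: {25 | -11}
Left option = 25

25


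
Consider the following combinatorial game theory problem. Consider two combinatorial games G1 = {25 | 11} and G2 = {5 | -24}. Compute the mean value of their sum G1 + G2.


G1 = {25 | 11}, G2 = {5 | -24}
Each is a switch {a | b} with numbers a > b; its mean value is (a + b)/2, and mean value is additive over game sums: m(G1 + G2) = m(G1) + m(G2).
Mean of G1 = (25 + (11))/2 = 36/2 = 18
Mean of G2 = (5 + (-24))/2 = -19/2 = -19/2
Mean of G1 + G2 = 18 + -19/2 = 17/2

17/2


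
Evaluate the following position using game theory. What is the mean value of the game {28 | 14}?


Game = {28 | 14}, a switch {a | b} with numbers a > b.
Its thermograph has left wall a - t and right wall b + t, which meet at t = (a - b)/2, where both equal (a + b)/2. So the mast (mean value) is at (a + b)/2.
Mean = (28 + (14))/2 = 42/2 = 21

21


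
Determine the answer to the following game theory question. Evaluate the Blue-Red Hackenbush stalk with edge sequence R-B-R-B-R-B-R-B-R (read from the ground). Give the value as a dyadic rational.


Edges (from ground): R-B-R-B-R-B-R-B-R
By Berlekamp's sign-expansion rule, a Blue-Red Hackenbush stalk has the value of the surreal number whose sign sequence is the edge sequence with B -> + and R -> -.
Sign sequence: -+-+-+-+-
Trace the sign expansion in the surreal number tree, starting from 0:
Edge 1: R (sign -) -> bounds (-inf, 0), value = -1
Edge 2: B (sign +) -> bounds (-1, 0), value = -1/2
Edge 3: R (sign -) -> bounds (-1, -1/2), value = -3/4
Edge 4: B (sign +) -> bounds (-3/4, -1/2), value = -5/8
Edge 5: R (sign -) -> bounds (-3/4, -5/8), value = -11/16
Edge 6: B (sign +) -> bounds (-11/16, -5/8), value = -21/32
Edge 7: R (sign -) -> bounds (-11/16, -21/32), value = -43/64
Edge 8: B (sign +) -> bounds (-43/64, -21/32), value = -85/128
Edge 9: R (sign -) -> bounds (-43/64, -85/128), value = -171/256
Game value = -171/256

-171/256


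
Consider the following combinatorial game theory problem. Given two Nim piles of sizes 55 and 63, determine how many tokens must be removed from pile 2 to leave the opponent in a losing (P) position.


Piles: 55 and 63
Current XOR: 55 XOR 63 = 8 (non-zero, so this is an N-position).
To make the XOR zero, we need to find a move that balances the piles.
For pile 2 (size 63): target = 63 XOR 8 = 55
We reduce pile 2 from 63 to 55.
Tokens removed: 63 - 55 = 8
Verification: 55 XOR 55 = 0

8


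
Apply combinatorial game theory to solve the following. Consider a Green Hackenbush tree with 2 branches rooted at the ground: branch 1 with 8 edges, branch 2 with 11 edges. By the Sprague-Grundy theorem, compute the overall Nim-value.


The tree has 2 branches from the ground vertex.
In Green Hackenbush, the Nim-value of a simple path of length k is k.
Branch 1: length 8, Nim-value = 8
Branch 2: length 11, Nim-value = 11
Total Nim-value = XOR of all branch values:
0 XOR 8 = 8
8 XOR 11 = 3
Nim-value of the tree = 3

3


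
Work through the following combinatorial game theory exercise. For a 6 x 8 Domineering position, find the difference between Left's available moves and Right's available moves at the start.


Board is 6 x 8 (rows x cols).
Left (vertical) placements: (rows-1) * cols = 5 * 8 = 40
Right (horizontal) placements: rows * (cols-1) = 6 * 7 = 42
Advantage = Left - Right = 40 - 42 = -2

-2


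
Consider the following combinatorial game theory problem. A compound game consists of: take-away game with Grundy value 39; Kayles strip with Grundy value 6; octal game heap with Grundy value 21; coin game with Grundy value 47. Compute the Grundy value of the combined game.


By the Sprague-Grundy theorem, the Grundy value of a sum of games is the XOR of individual Grundy values.
take-away game: Grundy value = 39. Running XOR: 0 XOR 39 = 39
Kayles strip: Grundy value = 6. Running XOR: 39 XOR 6 = 33
octal game heap: Grundy value = 21. Running XOR: 33 XOR 21 = 52
coin game: Grundy value = 47. Running XOR: 52 XOR 47 = 27
The combined Grundy value is 27.

27


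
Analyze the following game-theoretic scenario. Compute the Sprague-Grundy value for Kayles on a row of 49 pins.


Kayles: a move removes 1 or 2 adjacent pins from a contiguous row.
Removing pins from a row of k leaves two independent rows (a, b) with a + b = k - 1 (one pin) or a + b = k - 2 (two pins); an end removal gives a = 0.
By Sprague-Grundy, G(k) = mex{ G(a) XOR G(b) } over all these splits. G(0) = 0.
G(1): splits (0,0):0^0=0 -> mex({0}) = 1
G(2): splits (0,1):0^1=1 (0,0):0^0=0 -> mex({0, 1}) = 2
G(3): splits (0,2):0^2=2 (1,1):1^1=0 (0,1):0^1=1 -> mex({0, 1, 2}) = 3
G(4): splits (0,3):0^3=3 (1,2):1^2=3 (0,2):0^2=2 (1,1):1^1=0 -> mex({0, 2, 3}) = 1
G(5): splits (0,4):0^1=1 (1,3):1^3=2 (2,2):2^2=0 (0,3):0^3=3 (1,2):1^2=3 -> mex({0, 1, 2, 3}) = 4
G(6) = mex({0, 1, 2, 4}) = 3
G(7) = mex({0, 1, 3, 4, 5}) = 2
G(8) = mex({0, 2, 3, 5, 6}) = 1
G(9) = mex({0, 1, 2, 3, 6, 7}) = 4
G(10) = mex({0, 1, 3, 4, 5, 7}) = 2
G(11) = mex({0, 1, 2, 3, 4, 5}) = 6
G(12) = mex({0, 1, 2, 3, 5, 6, 7}) = 4
G(13) = mex({0, 2, 3, 4, 6, 7}) = 1
G(14) = mex({0, 1, 4, 5, 6, 7}) = 2
G(15) = mex({0, 1, 2, 3, 4, 5, 6}) = 7
G(16) = mex({0, 2, 3, 5, 6, 7}) = 1
G(17) = mex({0, 1, 2, 3, 5, 6, 7}) = 4
G(18) = mex({0, 1, 2, 4, 5, 6}) = 3
G(19) = mex({0, 1, 3, 4, 5, 7}) = 2
G(20) = mex({0, 2, 3, 4, 5, 6, 7}) = 1
G(21) = mex({0, 1, 2, 3, 5, 6, 7}) = 4
G(22) = mex({0, 1, 2, 3, 4, 5, 7}) = 6
G(23) = mex({0, 1, 2, 3, 4, 5, 6}) = 7
G(24) = mex({0, 1, 2, 3, 5, 6, 7}) = 4
G(25) = mex({0, 2, 3, 4, 6, 7}) = 1
G(26) = mex({0, 1, 3, 4, 5, 6, 7}) = 2
G(27) = mex({0, 1, 2, 3, 4, 5, 6, 7}) = 8
G(28) = mex({0, 1, 2, 3, 4, 6, 7, 8}) = 5
G(29) = mex({0, 1, 2, 3, 5, 6, 7, 8, 9}) = 4
G(30) = mex({0, 1, 2, 3, 4, 5, 6, 9, 10}) = 7
G(31) = mex({0, 1, 3, 4, 5, 7, 10, 11}) = 2
G(32) = mex({0, 2, 3, 4, 5, 6, 7, 9, 11}) = 1
G(33) = mex({0, 1, 2, 3, 4, 5, 6, 7, 9, 12}) = 8
G(34) = mex({0, 1, 2, 3, 4, 5, 7, 8, 11, 12}) = 6
G(35) = mex({0, 1, 2, 3, 4, 5, 6, 8, 9, 10, 11}) = 7
G(36) = mex({0, 1, 2, 3, 5, 6, 7, 9, 10}) = 4
G(37) = mex({0, 2, 3, 4, 6, 7, 9, 10, 11, 12}) = 1
G(38) = mex({0, 1, 3, 4, 5, 6, 7, 9, 10, 11, 12}) = 2
G(39) = mex({0, 1, 2, 4, 5, 6, 7, 9, 10, 12, 14}) = 3
G(40) = mex({0, 2, 3, 4, 6, 7, 11, 12, 14}) = 1
G(41) = mex({0, 1, 2, 3, 5, 6, 7, 9, 10, 11, 12}) = 4
G(42) = mex({0, 1, 2, 3, 4, 5, 6, 9, 10}) = 7
G(43) = mex({0, 1, 3, 4, 5, 7, 9, 10, 12, 15}) = 2
G(44) = mex({0, 2, 3, 4, 5, 6, 7, 9, 10, 12, 15}) = 1
G(45) = mex({0, 1, 2, 3, 4, 5, 6, 7, 9, 10, 12, 14}) = 8
G(46) = mex({0, 1, 3, 4, 5, 7, 8, 11, 12, 14}) = 2
G(47) = mex({0, 1, 2, 3, 4, 5, 6, 8, 9, 10, 11, 12}) = 7
G(48) = mex({0, 1, 2, 3, 5, 6, 7, 9, 10}) = 4
G(49) = mex({0, 2, 3, 4, 6, 7, 9, 10, 11, 12, 15}) = 1
Therefore G(49) = 1.

1


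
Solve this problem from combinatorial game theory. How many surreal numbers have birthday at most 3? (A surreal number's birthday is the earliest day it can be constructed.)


Day 0: {|} = 0 is born. Count = 1.
Day n: the number of surreal numbers born by day n is 2^(n+1) - 1.
By day 0: 2^1 - 1 = 1
By day 1: 2^2 - 1 = 3
By day 2: 2^3 - 1 = 7
By day 3: 2^4 - 1 = 15
By day 3: 15 surreal numbers.

15


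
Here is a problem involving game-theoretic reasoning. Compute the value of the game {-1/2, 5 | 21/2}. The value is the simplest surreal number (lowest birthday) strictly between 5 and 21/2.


Left options: {-1/2, 5}, max = 5
Right options: {21/2}, min = 21/2
All options are numbers and max(Left) < min(Right), so by the simplicity theorem the value is the simplest (earliest-born) number strictly between 5 and 21/2.
Integers 6 through 10 all lie strictly between 5 and 21/2.
Among integers, the simplest (lowest birthday = smallest |n|; 0 is born on day 0, +-n on day n) is 6.
No non-integer in the interval can be simpler: if x is a non-integer in the interval, then floor(x) or ceil(x) also lies in the interval (the interval contains an integer), and both are proper prefixes of x's sign expansion, i.e. born earlier. So the game value is 6.
Game value = 6

6


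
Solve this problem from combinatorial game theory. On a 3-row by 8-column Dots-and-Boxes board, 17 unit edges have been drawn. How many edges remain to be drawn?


Grid: 3 x 8 boxes, i.e. 4 rows and 9 columns of dots.
Horizontal edges: (rows + 1) * cols = 4 * 8 = 32
Vertical edges: rows * (cols + 1) = 3 * 9 = 27
Total edges: 32 + 27 = 59
Edges drawn: 17
Remaining: 59 - 17 = 42

42


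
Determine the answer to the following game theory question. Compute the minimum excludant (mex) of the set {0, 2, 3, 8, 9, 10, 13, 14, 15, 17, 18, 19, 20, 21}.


Set = {0, 2, 3, 8, 9, 10, 13, 14, 15, 17, 18, 19, 20, 21}
0 is in the set.
1 is NOT in the set. This is the mex.
mex = 1

1


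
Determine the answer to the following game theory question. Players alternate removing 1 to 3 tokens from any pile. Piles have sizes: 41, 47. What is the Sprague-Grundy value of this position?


Subtraction set: {1, 2, 3}
For this subtraction set, G(n) = n mod 4 (period = max + 1 = 4).
Pile 1 (size 41): G(41) = 41 mod 4 = 1
Pile 2 (size 47): G(47) = 47 mod 4 = 3
Total Grundy value = XOR of all: 1 XOR 3 = 2

2


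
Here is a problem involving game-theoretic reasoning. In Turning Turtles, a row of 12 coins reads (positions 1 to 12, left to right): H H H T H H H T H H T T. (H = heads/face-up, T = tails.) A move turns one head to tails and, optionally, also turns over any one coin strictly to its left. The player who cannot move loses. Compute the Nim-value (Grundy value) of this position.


Coins: H H H T H H H T H H T T
Key fact: a single head at position k behaves exactly like a Nim heap of size k (turning it to T and optionally flipping a coin at j < k corresponds to moving the heap from k to j, or to 0), and heads combine as a disjunctive sum (two heads at the same place would cancel, matching j XOR j = 0). So the Nim-value is the XOR of the 1-indexed positions of the heads.
Face-up positions (1-indexed): [1, 2, 3, 5, 6, 7, 9, 10]
XOR 0 with 1: 0 XOR 1 = 1
XOR 1 with 2: 1 XOR 2 = 3
XOR 3 with 3: 3 XOR 3 = 0
XOR 0 with 5: 0 XOR 5 = 5
XOR 5 with 6: 5 XOR 6 = 3
XOR 3 with 7: 3 XOR 7 = 4
XOR 4 with 9: 4 XOR 9 = 13
XOR 13 with 10: 13 XOR 10 = 7
Nim-value = 7

7


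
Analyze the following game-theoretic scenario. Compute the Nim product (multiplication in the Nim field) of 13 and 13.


Nim multiplication is bilinear over XOR: (u XOR v) * w = (u*w) XOR (v*w).
So we split each operand into its bit components and XOR the pairwise Nim products.
13 = 1 + 4 + 8 (as XOR of powers of 2).
13 = 1 + 4 + 8 (as XOR of powers of 2).
Using the standard Nim-product table on single bits:
  2*2 = 3,   2*4 = 8,   2*8 = 12,
  4*4 = 6,   4*8 = 11,  8*8 = 13,
and  1*x = x (identity), k*l = l*k (commutative).
Pairwise Nim products:
  1 * 1 = 1
  1 * 4 = 4
  1 * 8 = 8
  4 * 1 = 4
  4 * 4 = 6
  4 * 8 = 11
  8 * 1 = 8
  8 * 4 = 11
  8 * 8 = 13
XOR them: 1 XOR 4 XOR 8 XOR 4 XOR 6 XOR 11 XOR 8 XOR 11 XOR 13 = 10.
Result: 13 * 13 = 10 (in Nim).

10


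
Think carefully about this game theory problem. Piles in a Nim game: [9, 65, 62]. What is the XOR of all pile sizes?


We need the XOR (exclusive or) of all pile sizes.
After XOR-ing pile 1 (size 9): 0 XOR 9 = 9
After XOR-ing pile 2 (size 65): 9 XOR 65 = 72
After XOR-ing pile 3 (size 62): 72 XOR 62 = 118
The Nim-value of this position is 118.

118


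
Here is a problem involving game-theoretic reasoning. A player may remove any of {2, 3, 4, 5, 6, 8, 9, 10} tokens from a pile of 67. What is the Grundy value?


The subtraction set is S = {2, 3, 4, 5, 6, 8, 9, 10}.
G(k) = mex{ G(k - s) : s in S, s <= k }. We compute iteratively: G(0) = 0.
G(1) = mex({}) = 0
G(2) = mex({0}) = 1
G(3) = mex({0}) = 1
G(4) = mex({0, 1}) = 2
G(5) = mex({0, 1}) = 2
G(6) = mex({0, 1, 2}) = 3
G(7) = mex({0, 1, 2}) = 3
G(8) = mex({0, 1, 2, 3}) = 4
G(9) = mex({0, 1, 2, 3}) = 4
G(10) = mex({0, 1, 2, 3, 4}) = 5
G(11) = mex({0, 1, 2, 3, 4}) = 5
G(12) = mex({1, 2, 3, 4, 5}) = 0
G(13) = mex({1, 2, 3, 4, 5}) = 0
G(14) = mex({0, 2, 3, 4, 5}) = 1
G(15) = mex({0, 2, 3, 4, 5}) = 1
G(16) = mex({0, 1, 3, 4, 5}) = 2
G(17) = mex({0, 1, 3, 4, 5}) = 2
G(18) = mex({0, 1, 2, 4, 5}) = 3
G(19) = mex({0, 1, 2, 4, 5}) = 3
G(20) = mex({0, 1, 2, 3, 5}) = 4
G(21) = mex({0, 1, 2, 3, 5}) = 4
Observe that G(12)..G(21) = 0, 0, 1, 1, 2, 2, 3, 3, 4, 4 repeats G(0)..G(9) = 0, 0, 1, 1, 2, 2, 3, 3, 4, 4.
For k >= max(S) = 10, G(k) is determined by the previous 10 values G(k-10)..G(k-1); a window of 10 consecutive values has recurred shifted by 12, so by induction G(k + 12) = G(k) for all k >= 0: the sequence is periodic from the start with period 12.
One period: G(0..11) = 0, 0, 1, 1, 2, 2, 3, 3, 4, 4, 5, 5.
67 mod 12 = 7, so G(67) = G(7) = 3.

3


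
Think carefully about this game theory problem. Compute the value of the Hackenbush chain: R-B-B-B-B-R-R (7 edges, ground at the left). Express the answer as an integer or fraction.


Edges (from ground): R-B-B-B-B-R-R
By Berlekamp's sign-expansion rule, a Blue-Red Hackenbush stalk has the value of the surreal number whose sign sequence is the edge sequence with B -> + and R -> -.
Sign sequence: -++++--
Trace the sign expansion in the surreal number tree, starting from 0:
Edge 1: R (sign -) -> bounds (-inf, 0), value = -1
Edge 2: B (sign +) -> bounds (-1, 0), value = -1/2
Edge 3: B (sign +) -> bounds (-1/2, 0), value = -1/4
Edge 4: B (sign +) -> bounds (-1/4, 0), value = -1/8
Edge 5: B (sign +) -> bounds (-1/8, 0), value = -1/16
Edge 6: R (sign -) -> bounds (-1/8, -1/16), value = -3/32
Edge 7: R (sign -) -> bounds (-1/8, -3/32), value = -7/64
Game value = -7/64

-7/64


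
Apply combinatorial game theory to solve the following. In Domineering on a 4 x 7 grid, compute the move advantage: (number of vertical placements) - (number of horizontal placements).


Board is 4 x 7 (rows x cols).
Left (vertical) placements: (rows-1) * cols = 3 * 7 = 21
Right (horizontal) placements: rows * (cols-1) = 4 * 6 = 24
Advantage = Left - Right = 21 - 24 = -3

-3


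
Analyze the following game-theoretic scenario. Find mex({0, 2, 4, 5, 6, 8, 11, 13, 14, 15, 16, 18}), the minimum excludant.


Set = {0, 2, 4, 5, 6, 8, 11, 13, 14, 15, 16, 18}
0 is in the set.
1 is NOT in the set. This is the mex.
mex = 1

1


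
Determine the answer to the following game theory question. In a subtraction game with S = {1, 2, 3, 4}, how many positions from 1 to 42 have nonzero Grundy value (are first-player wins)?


Subtraction set S = {1, 2, 3, 4}, so G(n) = n mod 5.
G(n) = 0 when n is a multiple of 5.
Multiples of 5 in [1, 42]: 8
N-positions (nonzero Grundy) = 42 - 8 = 34

34


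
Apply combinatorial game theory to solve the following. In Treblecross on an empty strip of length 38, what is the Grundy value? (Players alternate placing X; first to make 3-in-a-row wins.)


Treblecross: place X on empty cells; 3-in-a-row wins.
Playing within two cells of an existing X lets the opponent win at once, so sensible play treats the cells i-2..i+2 around each X as dead. The player left with no safe cell loses, so this is a normal-play take-away game on strips of safe cells.
Placing X at cell i (0-indexed) of a strip of k safe cells leaves independent strips of sizes max(0, i-2) and max(0, k-i-3). Hence G(k) = mex{ G(max(0,i-2)) XOR G(max(0,k-i-3)) : 0 <= i < k }, with G(0) = 0.
G(1): splits (0,0):0^0=0 -> mex({0}) = 1
G(2): splits (0,0):0^0=0 -> mex({0}) = 1
G(3): splits (0,0):0^0=0 -> mex({0}) = 1
G(4): splits (0,1):0^1=1 (0,0):0^0=0 -> mex({0, 1}) = 2
G(5): splits (0,2):0^1=1 (0,1):0^1=1 (0,0):0^0=0 -> mex({0, 1}) = 2
G(6) = mex({1}) = 0
G(7) = mex({0, 1, 2}) = 3
G(8) = mex({0, 1, 2}) = 3
G(9) = mex({0, 2}) = 1
G(10) = mex({0, 2, 3}) = 1
G(11) = mex({0, 3}) = 1
G(12) = mex({1, 3}) = 0
G(13) = mex({0, 1, 2, 3}) = 4
G(14) = mex({0, 1, 2}) = 3
G(15) = mex({0, 1, 2}) = 3
G(16) = mex({0, 1, 2, 4}) = 3
G(17) = mex({0, 1, 3, 4}) = 2
G(18) = mex({0, 1, 3, 4}) = 2
G(19) = mex({0, 1, 3, 5}) = 2
G(20) = mex({0, 1, 2, 3, 5}) = 4
G(21) = mex({0, 1, 2, 3, 5}) = 4
G(22) = mex({1, 2, 6}) = 0
G(23) = mex({0, 1, 2, 3, 4, 6}) = 5
G(24) = mex({0, 1, 2, 3, 4}) = 5
G(25) = mex({0, 1, 3, 4, 7}) = 2
G(26) = mex({0, 1, 3, 4, 5, 7}) = 2
G(27) = mex({0, 1, 3, 5}) = 2
G(28) = mex({0, 1, 2, 5}) = 3
G(29) = mex({0, 1, 2, 4, 5, 6}) = 3
G(30) = mex({1, 2, 4, 6}) = 0
G(31) = mex({0, 1, 2, 3, 4, 6}) = 5
G(32) = mex({1, 2, 3, 4, 7}) = 0
G(33) = mex({0, 3, 7}) = 1
G(34) = mex({0, 2, 3, 5, 7}) = 1
G(35) = mex({0, 2, 3, 5, 6}) = 1
G(36) = mex({0, 1, 2, 5, 6}) = 3
G(37) = mex({0, 1, 2, 4, 5, 6}) = 3
G(38) = mex({0, 1, 2, 4}) = 3
Therefore G(38) = 3.

3


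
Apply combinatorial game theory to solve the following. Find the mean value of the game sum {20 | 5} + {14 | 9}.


G1 = {20 | 5}, G2 = {14 | 9}
Each is a switch {a | b} with numbers a > b; its mean value is (a + b)/2, and mean value is additive over game sums: m(G1 + G2) = m(G1) + m(G2).
Mean of G1 = (20 + (5))/2 = 25/2 = 25/2
Mean of G2 = (14 + (9))/2 = 23/2 = 23/2
Mean of G1 + G2 = 25/2 + 23/2 = 24

24


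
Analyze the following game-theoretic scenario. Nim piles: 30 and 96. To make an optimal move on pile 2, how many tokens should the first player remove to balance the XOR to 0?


Piles: 30 and 96
Current XOR: 30 XOR 96 = 126 (non-zero, so this is an N-position).
To make the XOR zero, we need to find a move that balances the piles.
For pile 2 (size 96): target = 96 XOR 126 = 30
We reduce pile 2 from 96 to 30.
Tokens removed: 96 - 30 = 66
Verification: 30 XOR 30 = 0

66


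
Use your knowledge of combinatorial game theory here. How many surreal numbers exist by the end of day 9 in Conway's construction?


Day 0: {|} = 0 is born. Count = 1.
Day n: the number of surreal numbers born by day n is 2^(n+1) - 1.
By day 0: 2^1 - 1 = 1
By day 1: 2^2 - 1 = 3
By day 2: 2^3 - 1 = 7
By day 3: 2^4 - 1 = 15
By day 4: 2^5 - 1 = 31
By day 5: 2^6 - 1 = 63
By day 6: 2^7 - 1 = 127
By day 7: 2^8 - 1 = 255
By day 8: 2^9 - 1 = 511
By day 9: 2^10 - 1 = 1023
By day 9: 1023 surreal numbers.

1023


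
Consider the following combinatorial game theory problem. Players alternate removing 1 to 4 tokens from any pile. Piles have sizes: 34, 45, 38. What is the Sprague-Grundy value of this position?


Subtraction set: {1, 2, 3, 4}
For this subtraction set, G(n) = n mod 5 (period = max + 1 = 5).
Pile 1 (size 34): G(34) = 34 mod 5 = 4
Pile 2 (size 45): G(45) = 45 mod 5 = 0
Pile 3 (size 38): G(38) = 38 mod 5 = 3
Total Grundy value = XOR of all: 4 XOR 0 XOR 3 = 7

7


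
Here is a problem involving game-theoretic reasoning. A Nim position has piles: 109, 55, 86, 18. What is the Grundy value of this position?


We need the XOR (exclusive or) of all pile sizes.
After XOR-ing pile 1 (size 109): 0 XOR 109 = 109
After XOR-ing pile 2 (size 55): 109 XOR 55 = 90
After XOR-ing pile 3 (size 86): 90 XOR 86 = 12
After XOR-ing pile 4 (size 18): 12 XOR 18 = 30
The Nim-value of this position is 30.

30
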